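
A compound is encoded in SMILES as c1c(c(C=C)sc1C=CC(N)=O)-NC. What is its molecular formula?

C10H12N2OS

Heavy atoms from the SMILES: 10 C, 2 N, 1 O, 1 S.
Implicit hydrogens by atom environment:
  3 × C: 1 H each → 3
  3 × C (aromatic): no H
  1 × C: 3 H
  1 × C: 2 H
  1 × C (aromatic): 1 H
  1 × C: no H
  1 × N: 2 H
  1 × N: 1 H
  1 × O: no H
  1 × S (aromatic): no H
  Total hydrogens = 12.
Molecular formula: C10H12N2OS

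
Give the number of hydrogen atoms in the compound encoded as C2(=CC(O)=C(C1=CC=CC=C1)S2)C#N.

Hydrogens are implicit in SMILES; fill each atom to its normal valence:
  6 × C (aromatic): 1 H each → 6
  4 × C (aromatic): no H
  1 × C: no H
  1 × N: no H
  1 × O: 1 H
  1 × S (aromatic): no H
  Total hydrogens = 7.

7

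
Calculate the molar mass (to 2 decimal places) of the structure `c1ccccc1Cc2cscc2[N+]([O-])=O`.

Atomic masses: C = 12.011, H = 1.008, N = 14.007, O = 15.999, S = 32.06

219.26

Molecular formula: C11H9NO2S.
M = 11×12.011 + 9×1.008 + 1×14.007 + 2×15.999 + 1×32.06 = 219.26 g/mol.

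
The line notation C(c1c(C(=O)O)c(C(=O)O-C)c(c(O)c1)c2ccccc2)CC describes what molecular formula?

Heavy atoms from the SMILES: 18 C, 5 O.
Implicit hydrogens by atom environment:
  6 × C (aromatic): 1 H each → 6
  6 × C (aromatic): no H
  3 × O: no H
  2 × C: 3 H each → 6
  2 × C: 2 H each → 4
  2 × C: no H
  2 × O: 1 H each → 2
  Total hydrogens = 18.
Molecular formula: C18H18O5

C18H18O5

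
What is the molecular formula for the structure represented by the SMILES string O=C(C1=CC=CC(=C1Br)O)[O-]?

Heavy atoms from the SMILES: 1 Br, 7 C, 3 O.
Implicit hydrogens by atom environment:
  3 × C (aromatic): 1 H each → 3
  3 × C (aromatic): no H
  1 × Br: no H
  1 × C: no H
  1 × O: 1 H
  1 × O: no H
  1 × O (charge -1): no H
  Total hydrogens = 4.
Net charge -1.
Molecular formula: C7H4BrO3-

C7H4BrO3-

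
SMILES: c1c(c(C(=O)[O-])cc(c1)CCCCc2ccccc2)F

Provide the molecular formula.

Heavy atoms from the SMILES: 17 C, 1 F, 2 O.
Implicit hydrogens by atom environment:
  8 × C (aromatic): 1 H each → 8
  4 × C: 2 H each → 8
  4 × C (aromatic): no H
  1 × C: no H
  1 × F: no H
  1 × O: no H
  1 × O (charge -1): no H
  Total hydrogens = 16.
Net charge -1.
Molecular formula: C17H16FO2-

C17H16FO2-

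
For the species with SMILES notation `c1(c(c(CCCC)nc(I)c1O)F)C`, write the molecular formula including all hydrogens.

Heavy atoms from the SMILES: 10 C, 1 F, 1 I, 1 N, 1 O.
Implicit hydrogens by atom environment:
  5 × C (aromatic): no H
  3 × C: 2 H each → 6
  2 × C: 3 H each → 6
  1 × F: no H
  1 × I: no H
  1 × N (aromatic): no H
  1 × O: 1 H
  Total hydrogens = 13.
Molecular formula: C10H13FINO

C10H13FINO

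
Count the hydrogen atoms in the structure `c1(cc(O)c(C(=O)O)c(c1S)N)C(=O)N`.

Hydrogens are implicit in SMILES; fill each atom to its normal valence:
  5 × C (aromatic): no H
  2 × C: no H
  2 × N: 2 H each → 4
  2 × O: 1 H each → 2
  2 × O: no H
  1 × C (aromatic): 1 H
  1 × S: 1 H
  Total hydrogens = 8.

8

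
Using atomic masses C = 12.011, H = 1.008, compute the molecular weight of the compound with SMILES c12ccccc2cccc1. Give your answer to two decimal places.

Molecular formula: C10H8.
M = 10×12.011 + 8×1.008 = 128.17 g/mol.

128.17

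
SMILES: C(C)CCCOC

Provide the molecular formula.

Heavy atoms from the SMILES: 6 C, 1 O.
Implicit hydrogens by atom environment:
  4 × C: 2 H each → 8
  2 × C: 3 H each → 6
  1 × O: no H
  Total hydrogens = 14.
Molecular formula: C6H14O

C6H14O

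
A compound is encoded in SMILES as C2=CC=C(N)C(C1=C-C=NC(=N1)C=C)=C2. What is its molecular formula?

Heavy atoms from the SMILES: 12 C, 3 N.
Implicit hydrogens by atom environment:
  6 × C (aromatic): 1 H each → 6
  4 × C (aromatic): no H
  2 × N (aromatic): no H
  1 × C: 2 H
  1 × C: 1 H
  1 × N: 2 H
  Total hydrogens = 11.
Molecular formula: C12H11N3

C12H11N3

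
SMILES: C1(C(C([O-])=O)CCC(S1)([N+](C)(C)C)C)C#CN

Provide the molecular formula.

C12H20N2O2S

Heavy atoms from the SMILES: 12 C, 2 N, 2 O, 1 S.
Implicit hydrogens by atom environment:
  4 × C: 3 H each → 12
  4 × C: no H
  2 × C: 2 H each → 4
  2 × C: 1 H each → 2
  1 × N: 2 H
  1 × N (charge +1): no H
  1 × O: no H
  1 × O (charge -1): no H
  1 × S: no H
  Total hydrogens = 20.
Molecular formula: C12H20N2O2S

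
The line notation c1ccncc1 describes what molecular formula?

Heavy atoms from the SMILES: 5 C, 1 N.
Implicit hydrogens by atom environment:
  5 × C (aromatic): 1 H each → 5
  1 × N (aromatic): no H
  Total hydrogens = 5.
Molecular formula: C5H5N

C5H5N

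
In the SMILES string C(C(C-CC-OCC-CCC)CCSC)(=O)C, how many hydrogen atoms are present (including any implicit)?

28

Hydrogens are implicit in SMILES; fill each atom to its normal valence:
  9 × C: 2 H each → 18
  3 × C: 3 H each → 9
  2 × O: no H
  1 × C: 1 H
  1 × C: no H
  1 × S: no H
  Total hydrogens = 28.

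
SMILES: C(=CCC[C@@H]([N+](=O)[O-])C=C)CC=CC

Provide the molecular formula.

C11H17NO2

Heavy atoms from the SMILES: 11 C, 1 N, 2 O.
Implicit hydrogens by atom environment:
  6 × C: 1 H each → 6
  4 × C: 2 H each → 8
  1 × C: 3 H
  1 × N (charge +1): no H
  1 × O: no H
  1 × O (charge -1): no H
  Total hydrogens = 17.
Molecular formula: C11H17NO2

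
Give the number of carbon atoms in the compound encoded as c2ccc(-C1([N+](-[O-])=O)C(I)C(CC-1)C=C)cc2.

The symbol for carbon appears 13 times in the SMILES. Lowercase c denotes aromatic carbon and counts toward C.

13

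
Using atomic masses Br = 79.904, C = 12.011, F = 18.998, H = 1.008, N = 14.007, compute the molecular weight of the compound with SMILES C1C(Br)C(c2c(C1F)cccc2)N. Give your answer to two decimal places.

Molecular formula: C10H11BrFN.
M = 1×79.904 + 10×12.011 + 1×18.998 + 11×1.008 + 1×14.007 = 244.11 g/mol.

244.11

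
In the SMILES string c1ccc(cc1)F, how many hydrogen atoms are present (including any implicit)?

Hydrogens are implicit in SMILES; fill each atom to its normal valence:
  5 × C (aromatic): 1 H each → 5
  1 × C (aromatic): no H
  1 × F: no H
  Total hydrogens = 5.

5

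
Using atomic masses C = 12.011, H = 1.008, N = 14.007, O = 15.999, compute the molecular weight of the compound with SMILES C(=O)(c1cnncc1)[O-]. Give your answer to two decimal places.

123.09

Molecular formula: C5H3N2O2-.
M = 5×12.011 + 3×1.008 + 2×14.007 + 2×15.999 = 123.09 g/mol.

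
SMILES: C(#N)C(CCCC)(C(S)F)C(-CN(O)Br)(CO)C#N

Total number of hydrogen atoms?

Hydrogens are implicit in SMILES; fill each atom to its normal valence:
  5 × C: 2 H each → 10
  4 × C: no H
  3 × N: no H
  2 × O: 1 H each → 2
  1 × Br: no H
  1 × C: 3 H
  1 × C: 1 H
  1 × F: no H
  1 × S: 1 H
  Total hydrogens = 17.

17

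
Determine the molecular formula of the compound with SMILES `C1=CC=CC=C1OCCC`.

Heavy atoms from the SMILES: 9 C, 1 O.
Implicit hydrogens by atom environment:
  5 × C (aromatic): 1 H each → 5
  2 × C: 2 H each → 4
  1 × C: 3 H
  1 × C (aromatic): no H
  1 × O: no H
  Total hydrogens = 12.
Molecular formula: C9H12O

C9H12O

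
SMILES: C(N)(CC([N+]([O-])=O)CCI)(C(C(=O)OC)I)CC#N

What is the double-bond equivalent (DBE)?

Molecular formula from the SMILES: C10H15I2N3O4.
DoU = (2C + 2 + N − H − X)/2 = (2·10 + 2 + 3 − 15 − 2)/2 = 8/2 = 4.
(Structurally: 0 ring(s) + 4 π bond(s) = 4.)

4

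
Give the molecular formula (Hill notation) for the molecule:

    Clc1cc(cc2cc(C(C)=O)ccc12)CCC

C15H15ClO

Heavy atoms from the SMILES: 15 C, 1 Cl, 1 O.
Implicit hydrogens by atom environment:
  5 × C (aromatic): 1 H each → 5
  5 × C (aromatic): no H
  2 × C: 3 H each → 6
  2 × C: 2 H each → 4
  1 × C: no H
  1 × Cl: no H
  1 × O: no H
  Total hydrogens = 15.
Molecular formula: C15H15ClO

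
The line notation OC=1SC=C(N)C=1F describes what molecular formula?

Heavy atoms from the SMILES: 4 C, 1 F, 1 N, 1 O, 1 S.
Implicit hydrogens by atom environment:
  3 × C (aromatic): no H
  1 × C (aromatic): 1 H
  1 × F: no H
  1 × N: 2 H
  1 × O: 1 H
  1 × S (aromatic): no H
  Total hydrogens = 4.
Molecular formula: C4H4FNOS

C4H4FNOS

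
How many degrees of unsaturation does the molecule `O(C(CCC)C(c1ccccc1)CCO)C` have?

Molecular formula from the SMILES: C14H22O2.
DoU = (2C + 2 + N − H − X)/2 = (2·14 + 2 + 0 − 22 − 0)/2 = 8/2 = 4.
(Structurally: 1 ring(s) + 3 π bond(s) = 4.)

4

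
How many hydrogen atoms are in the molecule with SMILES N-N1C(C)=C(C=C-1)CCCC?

Hydrogens are implicit in SMILES; fill each atom to its normal valence:
  3 × C: 2 H each → 6
  2 × C: 3 H each → 6
  2 × C (aromatic): 1 H each → 2
  2 × C (aromatic): no H
  1 × N: 2 H
  1 × N (aromatic): no H
  Total hydrogens = 16.

16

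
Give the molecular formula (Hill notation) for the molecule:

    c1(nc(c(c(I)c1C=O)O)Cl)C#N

Heavy atoms from the SMILES: 7 C, 1 Cl, 1 I, 2 N, 2 O.
Implicit hydrogens by atom environment:
  5 × C (aromatic): no H
  1 × C: 1 H
  1 × C: no H
  1 × Cl: no H
  1 × I: no H
  1 × N (aromatic): no H
  1 × N: no H
  1 × O: 1 H
  1 × O: no H
  Total hydrogens = 2.
Molecular formula: C7H2ClIN2O2

C7H2ClIN2O2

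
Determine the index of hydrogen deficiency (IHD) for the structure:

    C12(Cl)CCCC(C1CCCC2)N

Molecular formula from the SMILES: C10H18ClN.
DoU = (2C + 2 + N − H − X)/2 = (2·10 + 2 + 1 − 18 − 1)/2 = 4/2 = 2.
(Structurally: 2 ring(s) + 0 π bond(s) = 2.)

2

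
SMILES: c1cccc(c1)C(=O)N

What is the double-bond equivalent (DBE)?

Molecular formula from the SMILES: C7H7NO.
DoU = (2C + 2 + N − H − X)/2 = (2·7 + 2 + 1 − 7 − 0)/2 = 10/2 = 5.
(Structurally: 1 ring(s) + 4 π bond(s) = 5.)

5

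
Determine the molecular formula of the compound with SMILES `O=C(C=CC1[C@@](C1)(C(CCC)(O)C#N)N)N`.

Heavy atoms from the SMILES: 11 C, 3 N, 2 O.
Implicit hydrogens by atom environment:
  4 × C: no H
  3 × C: 2 H each → 6
  3 × C: 1 H each → 3
  2 × N: 2 H each → 4
  1 × C: 3 H
  1 × N: no H
  1 × O: 1 H
  1 × O: no H
  Total hydrogens = 17.
Molecular formula: C11H17N3O2

C11H17N3O2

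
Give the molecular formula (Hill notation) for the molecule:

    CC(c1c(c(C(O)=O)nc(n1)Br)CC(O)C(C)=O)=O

C11H11BrN2O5

Heavy atoms from the SMILES: 1 Br, 11 C, 2 N, 5 O.
Implicit hydrogens by atom environment:
  4 × C (aromatic): no H
  3 × C: no H
  3 × O: no H
  2 × C: 3 H each → 6
  2 × N (aromatic): no H
  2 × O: 1 H each → 2
  1 × Br: no H
  1 × C: 2 H
  1 × C: 1 H
  Total hydrogens = 11.
Molecular formula: C11H11BrN2O5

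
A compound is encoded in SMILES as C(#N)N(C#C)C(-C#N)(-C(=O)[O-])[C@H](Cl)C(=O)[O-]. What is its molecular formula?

[C8H2ClN3O4]2-

Heavy atoms from the SMILES: 8 C, 1 Cl, 3 N, 4 O.
Implicit hydrogens by atom environment:
  6 × C: no H
  3 × N: no H
  2 × C: 1 H each → 2
  2 × O: no H
  2 × O (charge -1): no H
  1 × Cl: no H
  Total hydrogens = 2.
Net charge -2.
Molecular formula: [C8H2ClN3O4]2-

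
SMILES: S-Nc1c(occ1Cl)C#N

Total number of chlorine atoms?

The symbol for chlorine appears 1 time in the SMILES.

1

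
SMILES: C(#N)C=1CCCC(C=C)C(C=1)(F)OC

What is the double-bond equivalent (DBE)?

5

Molecular formula from the SMILES: C11H14FNO.
DoU = (2C + 2 + N − H − X)/2 = (2·11 + 2 + 1 − 14 − 1)/2 = 10/2 = 5.
(Structurally: 1 ring(s) + 4 π bond(s) = 5.)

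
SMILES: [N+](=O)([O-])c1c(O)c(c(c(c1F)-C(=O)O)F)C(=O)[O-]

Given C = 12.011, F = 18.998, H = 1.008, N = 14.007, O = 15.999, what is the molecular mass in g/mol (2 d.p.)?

262.10

Molecular formula: C8H2F2NO7-.
M = 8×12.011 + 2×18.998 + 2×1.008 + 1×14.007 + 7×15.999 = 262.10 g/mol.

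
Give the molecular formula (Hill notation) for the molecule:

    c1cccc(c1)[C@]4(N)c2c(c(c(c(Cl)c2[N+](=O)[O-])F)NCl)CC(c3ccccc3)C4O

C22H18Cl2FN3O3

Heavy atoms from the SMILES: 22 C, 2 Cl, 1 F, 3 N, 3 O.
Implicit hydrogens by atom environment:
  10 × C (aromatic): 1 H each → 10
  8 × C (aromatic): no H
  2 × C: 1 H each → 2
  2 × Cl: no H
  1 × C: 2 H
  1 × C: no H
  1 × F: no H
  1 × N: 2 H
  1 × N: 1 H
  1 × N (charge +1): no H
  1 × O: 1 H
  1 × O: no H
  1 × O (charge -1): no H
  Total hydrogens = 18.
Molecular formula: C22H18Cl2FN3O3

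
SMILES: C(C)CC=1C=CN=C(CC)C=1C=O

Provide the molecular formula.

Heavy atoms from the SMILES: 11 C, 1 N, 1 O.
Implicit hydrogens by atom environment:
  3 × C: 2 H each → 6
  3 × C (aromatic): no H
  2 × C: 3 H each → 6
  2 × C (aromatic): 1 H each → 2
  1 × C: 1 H
  1 × N (aromatic): no H
  1 × O: no H
  Total hydrogens = 15.
Molecular formula: C11H15NO

C11H15NO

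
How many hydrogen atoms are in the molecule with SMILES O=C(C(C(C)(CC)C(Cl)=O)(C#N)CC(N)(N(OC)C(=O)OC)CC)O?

Hydrogens are implicit in SMILES; fill each atom to its normal valence:
  7 × C: no H
  5 × C: 3 H each → 15
  5 × O: no H
  3 × C: 2 H each → 6
  2 × N: no H
  1 × Cl: no H
  1 × N: 2 H
  1 × O: 1 H
  Total hydrogens = 24.

24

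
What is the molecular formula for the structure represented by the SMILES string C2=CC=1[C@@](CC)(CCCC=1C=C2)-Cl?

Heavy atoms from the SMILES: 12 C, 1 Cl.
Implicit hydrogens by atom environment:
  4 × C: 2 H each → 8
  4 × C (aromatic): 1 H each → 4
  2 × C (aromatic): no H
  1 × C: 3 H
  1 × C: no H
  1 × Cl: no H
  Total hydrogens = 15.
Molecular formula: C12H15Cl

C12H15Cl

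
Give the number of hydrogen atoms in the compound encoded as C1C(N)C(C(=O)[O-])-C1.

8

Hydrogens are implicit in SMILES; fill each atom to its normal valence:
  2 × C: 2 H each → 4
  2 × C: 1 H each → 2
  1 × C: no H
  1 × N: 2 H
  1 × O: no H
  1 × O (charge -1): no H
  Total hydrogens = 8.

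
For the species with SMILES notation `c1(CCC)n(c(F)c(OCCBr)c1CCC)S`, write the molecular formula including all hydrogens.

Heavy atoms from the SMILES: 1 Br, 12 C, 1 F, 1 N, 1 O, 1 S.
Implicit hydrogens by atom environment:
  6 × C: 2 H each → 12
  4 × C (aromatic): no H
  2 × C: 3 H each → 6
  1 × Br: no H
  1 × F: no H
  1 × N (aromatic): no H
  1 × O: no H
  1 × S: 1 H
  Total hydrogens = 19.
Molecular formula: C12H19BrFNOS

C12H19BrFNOS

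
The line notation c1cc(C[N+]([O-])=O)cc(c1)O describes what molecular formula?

C7H7NO3

Heavy atoms from the SMILES: 7 C, 1 N, 3 O.
Implicit hydrogens by atom environment:
  4 × C (aromatic): 1 H each → 4
  2 × C (aromatic): no H
  1 × C: 2 H
  1 × N (charge +1): no H
  1 × O: 1 H
  1 × O: no H
  1 × O (charge -1): no H
  Total hydrogens = 7.
Molecular formula: C7H7NO3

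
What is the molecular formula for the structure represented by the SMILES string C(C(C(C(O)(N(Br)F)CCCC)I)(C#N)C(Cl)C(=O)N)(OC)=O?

C12H17BrClFIN3O4

Heavy atoms from the SMILES: 1 Br, 12 C, 1 Cl, 1 F, 1 I, 3 N, 4 O.
Implicit hydrogens by atom environment:
  5 × C: no H
  3 × C: 2 H each → 6
  3 × O: no H
  2 × C: 3 H each → 6
  2 × C: 1 H each → 2
  2 × N: no H
  1 × Br: no H
  1 × Cl: no H
  1 × F: no H
  1 × I: no H
  1 × N: 2 H
  1 × O: 1 H
  Total hydrogens = 17.
Molecular formula: C12H17BrClFIN3O4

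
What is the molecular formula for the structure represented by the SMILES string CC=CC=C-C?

Heavy atoms from the SMILES: 6 C.
Implicit hydrogens by atom environment:
  4 × C: 1 H each → 4
  2 × C: 3 H each → 6
  Total hydrogens = 10.
Molecular formula: C6H10

C6H10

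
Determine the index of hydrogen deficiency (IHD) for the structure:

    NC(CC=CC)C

Molecular formula from the SMILES: C6H13N.
DoU = (2C + 2 + N − H − X)/2 = (2·6 + 2 + 1 − 13 − 0)/2 = 2/2 = 1.
(Structurally: 0 ring(s) + 1 π bond(s) = 1.)

1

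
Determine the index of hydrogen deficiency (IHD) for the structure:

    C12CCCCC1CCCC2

2

Molecular formula from the SMILES: C10H18.
DoU = (2C + 2 + N − H − X)/2 = (2·10 + 2 + 0 − 18 − 0)/2 = 4/2 = 2.
(Structurally: 2 ring(s) + 0 π bond(s) = 2.)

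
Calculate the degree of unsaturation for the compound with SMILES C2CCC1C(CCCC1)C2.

2

Molecular formula from the SMILES: C10H18.
DoU = (2C + 2 + N − H − X)/2 = (2·10 + 2 + 0 − 18 − 0)/2 = 4/2 = 2.
(Structurally: 2 ring(s) + 0 π bond(s) = 2.)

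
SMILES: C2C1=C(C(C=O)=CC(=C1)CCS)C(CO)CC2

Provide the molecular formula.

Heavy atoms from the SMILES: 14 C, 2 O, 1 S.
Implicit hydrogens by atom environment:
  6 × C: 2 H each → 12
  4 × C (aromatic): no H
  2 × C (aromatic): 1 H each → 2
  2 × C: 1 H each → 2
  1 × O: 1 H
  1 × O: no H
  1 × S: 1 H
  Total hydrogens = 18.
Molecular formula: C14H18O2S

C14H18O2S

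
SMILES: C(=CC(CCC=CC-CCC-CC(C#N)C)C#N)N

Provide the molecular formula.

C16H25N3

Heavy atoms from the SMILES: 16 C, 3 N.
Implicit hydrogens by atom environment:
  7 × C: 2 H each → 14
  6 × C: 1 H each → 6
  2 × C: no H
  2 × N: no H
  1 × C: 3 H
  1 × N: 2 H
  Total hydrogens = 25.
Molecular formula: C16H25N3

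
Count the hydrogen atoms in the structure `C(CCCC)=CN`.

13

Hydrogens are implicit in SMILES; fill each atom to its normal valence:
  3 × C: 2 H each → 6
  2 × C: 1 H each → 2
  1 × C: 3 H
  1 × N: 2 H
  Total hydrogens = 13.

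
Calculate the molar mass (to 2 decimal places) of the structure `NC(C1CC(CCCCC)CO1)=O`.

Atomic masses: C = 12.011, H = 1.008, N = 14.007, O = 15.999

185.27

Molecular formula: C10H19NO2.
M = 10×12.011 + 19×1.008 + 1×14.007 + 2×15.999 = 185.27 g/mol.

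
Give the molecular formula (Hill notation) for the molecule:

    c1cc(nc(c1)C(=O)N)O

C6H6N2O2

Heavy atoms from the SMILES: 6 C, 2 N, 2 O.
Implicit hydrogens by atom environment:
  3 × C (aromatic): 1 H each → 3
  2 × C (aromatic): no H
  1 × C: no H
  1 × N: 2 H
  1 × N (aromatic): no H
  1 × O: 1 H
  1 × O: no H
  Total hydrogens = 6.
Molecular formula: C6H6N2O2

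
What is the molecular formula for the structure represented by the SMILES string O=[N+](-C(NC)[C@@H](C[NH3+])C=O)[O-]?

Heavy atoms from the SMILES: 5 C, 3 N, 3 O.
Implicit hydrogens by atom environment:
  3 × C: 1 H each → 3
  2 × O: no H
  1 × C: 3 H
  1 × C: 2 H
  1 × N (charge +1): 3 H
  1 × N: 1 H
  1 × N (charge +1): no H
  1 × O (charge -1): no H
  Total hydrogens = 12.
Net charge +1.
Molecular formula: C5H12N3O3+

C5H12N3O3+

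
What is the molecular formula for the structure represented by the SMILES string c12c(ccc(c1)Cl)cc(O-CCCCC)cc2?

C15H17ClO

Heavy atoms from the SMILES: 15 C, 1 Cl, 1 O.
Implicit hydrogens by atom environment:
  6 × C (aromatic): 1 H each → 6
  4 × C: 2 H each → 8
  4 × C (aromatic): no H
  1 × C: 3 H
  1 × Cl: no H
  1 × O: no H
  Total hydrogens = 17.
Molecular formula: C15H17ClO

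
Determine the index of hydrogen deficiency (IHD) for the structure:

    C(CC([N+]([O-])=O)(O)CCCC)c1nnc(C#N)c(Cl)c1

7

Molecular formula from the SMILES: C12H15ClN4O3.
DoU = (2C + 2 + N − H − X)/2 = (2·12 + 2 + 4 − 15 − 1)/2 = 14/2 = 7.
(Structurally: 1 ring(s) + 6 π bond(s) = 7.)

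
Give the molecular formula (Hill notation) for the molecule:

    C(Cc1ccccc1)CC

Heavy atoms from the SMILES: 10 C.
Implicit hydrogens by atom environment:
  5 × C (aromatic): 1 H each → 5
  3 × C: 2 H each → 6
  1 × C: 3 H
  1 × C (aromatic): no H
  Total hydrogens = 14.
Molecular formula: C10H14

C10H14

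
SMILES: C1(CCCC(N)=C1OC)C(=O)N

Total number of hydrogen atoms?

Hydrogens are implicit in SMILES; fill each atom to its normal valence:
  3 × C: 2 H each → 6
  3 × C: no H
  2 × N: 2 H each → 4
  2 × O: no H
  1 × C: 3 H
  1 × C: 1 H
  Total hydrogens = 14.

14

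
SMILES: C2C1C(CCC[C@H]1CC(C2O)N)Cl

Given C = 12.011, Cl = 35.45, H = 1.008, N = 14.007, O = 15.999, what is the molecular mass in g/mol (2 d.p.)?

203.71

Molecular formula: C10H18ClNO.
M = 10×12.011 + 1×35.45 + 18×1.008 + 1×14.007 + 1×15.999 = 203.71 g/mol.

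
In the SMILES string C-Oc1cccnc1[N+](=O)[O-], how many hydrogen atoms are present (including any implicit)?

Hydrogens are implicit in SMILES; fill each atom to its normal valence:
  3 × C (aromatic): 1 H each → 3
  2 × C (aromatic): no H
  2 × O: no H
  1 × C: 3 H
  1 × N (aromatic): no H
  1 × N (charge +1): no H
  1 × O (charge -1): no H
  Total hydrogens = 6.

6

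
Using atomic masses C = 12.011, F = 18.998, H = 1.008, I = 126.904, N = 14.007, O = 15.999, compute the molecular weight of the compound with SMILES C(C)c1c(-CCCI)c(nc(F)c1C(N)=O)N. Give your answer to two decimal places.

351.16

Molecular formula: C11H15FIN3O.
M = 11×12.011 + 1×18.998 + 15×1.008 + 1×126.904 + 3×14.007 + 1×15.999 = 351.16 g/mol.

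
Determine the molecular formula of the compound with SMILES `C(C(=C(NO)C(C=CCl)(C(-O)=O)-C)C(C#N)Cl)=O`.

C10H10Cl2N2O4

Heavy atoms from the SMILES: 10 C, 2 Cl, 2 N, 4 O.
Implicit hydrogens by atom environment:
  5 × C: no H
  4 × C: 1 H each → 4
  2 × Cl: no H
  2 × O: 1 H each → 2
  2 × O: no H
  1 × C: 3 H
  1 × N: 1 H
  1 × N: no H
  Total hydrogens = 10.
Molecular formula: C10H10Cl2N2O4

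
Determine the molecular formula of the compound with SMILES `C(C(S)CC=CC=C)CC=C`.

C10H16S

Heavy atoms from the SMILES: 10 C, 1 S.
Implicit hydrogens by atom environment:
  5 × C: 2 H each → 10
  5 × C: 1 H each → 5
  1 × S: 1 H
  Total hydrogens = 16.
Molecular formula: C10H16S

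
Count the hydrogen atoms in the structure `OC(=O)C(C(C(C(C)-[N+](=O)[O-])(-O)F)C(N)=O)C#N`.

10

Hydrogens are implicit in SMILES; fill each atom to its normal valence:
  4 × C: no H
  3 × C: 1 H each → 3
  3 × O: no H
  2 × O: 1 H each → 2
  1 × C: 3 H
  1 × F: no H
  1 × N: 2 H
  1 × N (charge +1): no H
  1 × N: no H
  1 × O (charge -1): no H
  Total hydrogens = 10.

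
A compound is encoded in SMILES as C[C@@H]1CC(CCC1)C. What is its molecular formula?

Heavy atoms from the SMILES: 8 C.
Implicit hydrogens by atom environment:
  4 × C: 2 H each → 8
  2 × C: 3 H each → 6
  2 × C: 1 H each → 2
  Total hydrogens = 16.
Molecular formula: C8H16

C8H16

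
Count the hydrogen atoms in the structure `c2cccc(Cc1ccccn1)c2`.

11

Hydrogens are implicit in SMILES; fill each atom to its normal valence:
  9 × C (aromatic): 1 H each → 9
  2 × C (aromatic): no H
  1 × C: 2 H
  1 × N (aromatic): no H
  Total hydrogens = 11.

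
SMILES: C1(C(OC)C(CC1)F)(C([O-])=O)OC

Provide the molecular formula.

Heavy atoms from the SMILES: 8 C, 1 F, 4 O.
Implicit hydrogens by atom environment:
  3 × O: no H
  2 × C: 3 H each → 6
  2 × C: 2 H each → 4
  2 × C: 1 H each → 2
  2 × C: no H
  1 × F: no H
  1 × O (charge -1): no H
  Total hydrogens = 12.
Net charge -1.
Molecular formula: C8H12FO4-

C8H12FO4-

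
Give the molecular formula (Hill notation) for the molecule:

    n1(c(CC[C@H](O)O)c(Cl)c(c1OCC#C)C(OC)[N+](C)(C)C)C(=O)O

C16H24ClN2O6+

Heavy atoms from the SMILES: 16 C, 1 Cl, 2 N, 6 O.
Implicit hydrogens by atom environment:
  4 × C: 3 H each → 12
  4 × C (aromatic): no H
  3 × C: 2 H each → 6
  3 × C: 1 H each → 3
  3 × O: 1 H each → 3
  3 × O: no H
  2 × C: no H
  1 × Cl: no H
  1 × N (aromatic): no H
  1 × N (charge +1): no H
  Total hydrogens = 24.
Net charge +1.
Molecular formula: C16H24ClN2O6+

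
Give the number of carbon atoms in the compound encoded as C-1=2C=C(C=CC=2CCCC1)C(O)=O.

The symbol for carbon appears 11 times in the SMILES.

11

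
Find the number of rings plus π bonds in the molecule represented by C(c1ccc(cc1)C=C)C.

Molecular formula from the SMILES: C10H12.
DoU = (2C + 2 + N − H − X)/2 = (2·10 + 2 + 0 − 12 − 0)/2 = 10/2 = 5.
(Structurally: 1 ring(s) + 4 π bond(s) = 5.)

5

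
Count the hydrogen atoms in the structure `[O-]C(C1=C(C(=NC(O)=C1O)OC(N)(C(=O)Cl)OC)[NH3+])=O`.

Hydrogens are implicit in SMILES; fill each atom to its normal valence:
  5 × C (aromatic): no H
  4 × O: no H
  3 × C: no H
  2 × O: 1 H each → 2
  1 × C: 3 H
  1 × Cl: no H
  1 × N (charge +1): 3 H
  1 × N: 2 H
  1 × N (aromatic): no H
  1 × O (charge -1): no H
  Total hydrogens = 10.

10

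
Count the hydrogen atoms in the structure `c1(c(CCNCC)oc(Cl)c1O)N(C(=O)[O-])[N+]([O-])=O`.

Hydrogens are implicit in SMILES; fill each atom to its normal valence:
  4 × C (aromatic): no H
  3 × C: 2 H each → 6
  2 × O: no H
  2 × O (charge -1): no H
  1 × C: 3 H
  1 × C: no H
  1 × Cl: no H
  1 × N: 1 H
  1 × N: no H
  1 × N (charge +1): no H
  1 × O: 1 H
  1 × O (aromatic): no H
  Total hydrogens = 11.

11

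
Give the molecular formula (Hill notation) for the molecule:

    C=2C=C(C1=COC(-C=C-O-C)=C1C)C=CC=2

Heavy atoms from the SMILES: 14 C, 2 O.
Implicit hydrogens by atom environment:
  6 × C (aromatic): 1 H each → 6
  4 × C (aromatic): no H
  2 × C: 3 H each → 6
  2 × C: 1 H each → 2
  1 × O (aromatic): no H
  1 × O: no H
  Total hydrogens = 14.
Molecular formula: C14H14O2

C14H14O2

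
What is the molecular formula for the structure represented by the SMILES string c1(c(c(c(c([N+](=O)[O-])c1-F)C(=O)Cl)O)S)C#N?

C8H2ClFN2O4S

Heavy atoms from the SMILES: 8 C, 1 Cl, 1 F, 2 N, 4 O, 1 S.
Implicit hydrogens by atom environment:
  6 × C (aromatic): no H
  2 × C: no H
  2 × O: no H
  1 × Cl: no H
  1 × F: no H
  1 × N: no H
  1 × N (charge +1): no H
  1 × O: 1 H
  1 × O (charge -1): no H
  1 × S: 1 H
  Total hydrogens = 2.
Molecular formula: C8H2ClFN2O4S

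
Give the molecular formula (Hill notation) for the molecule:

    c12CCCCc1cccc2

Heavy atoms from the SMILES: 10 C.
Implicit hydrogens by atom environment:
  4 × C: 2 H each → 8
  4 × C (aromatic): 1 H each → 4
  2 × C (aromatic): no H
  Total hydrogens = 12.
Molecular formula: C10H12

C10H12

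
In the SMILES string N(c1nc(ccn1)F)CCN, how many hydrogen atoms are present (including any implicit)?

Hydrogens are implicit in SMILES; fill each atom to its normal valence:
  2 × C: 2 H each → 4
  2 × C (aromatic): 1 H each → 2
  2 × C (aromatic): no H
  2 × N (aromatic): no H
  1 × F: no H
  1 × N: 2 H
  1 × N: 1 H
  Total hydrogens = 9.

9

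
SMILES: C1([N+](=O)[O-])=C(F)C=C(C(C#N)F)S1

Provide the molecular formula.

Heavy atoms from the SMILES: 6 C, 2 F, 2 N, 2 O, 1 S.
Implicit hydrogens by atom environment:
  3 × C (aromatic): no H
  2 × F: no H
  1 × C (aromatic): 1 H
  1 × C: 1 H
  1 × C: no H
  1 × N (charge +1): no H
  1 × N: no H
  1 × O: no H
  1 × O (charge -1): no H
  1 × S (aromatic): no H
  Total hydrogens = 2.
Molecular formula: C6H2F2N2O2S

C6H2F2N2O2S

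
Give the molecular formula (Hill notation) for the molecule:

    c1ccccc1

Heavy atoms from the SMILES: 6 C.
Implicit hydrogens by atom environment:
  6 × C (aromatic): 1 H each → 6
  Total hydrogens = 6.
Molecular formula: C6H6

C6H6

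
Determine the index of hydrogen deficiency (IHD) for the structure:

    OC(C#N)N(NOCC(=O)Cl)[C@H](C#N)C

5

Molecular formula from the SMILES: C7H9ClN4O3.
DoU = (2C + 2 + N − H − X)/2 = (2·7 + 2 + 4 − 9 − 1)/2 = 10/2 = 5.
(Structurally: 0 ring(s) + 5 π bond(s) = 5.)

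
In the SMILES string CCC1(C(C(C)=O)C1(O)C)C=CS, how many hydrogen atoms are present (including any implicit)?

16

Hydrogens are implicit in SMILES; fill each atom to its normal valence:
  3 × C: 3 H each → 9
  3 × C: 1 H each → 3
  3 × C: no H
  1 × C: 2 H
  1 × O: 1 H
  1 × O: no H
  1 × S: 1 H
  Total hydrogens = 16.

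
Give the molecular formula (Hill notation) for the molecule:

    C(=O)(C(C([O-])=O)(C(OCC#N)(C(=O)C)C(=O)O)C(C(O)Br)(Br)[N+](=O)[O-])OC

Heavy atoms from the SMILES: 2 Br, 12 C, 2 N, 11 O.
Implicit hydrogens by atom environment:
  8 × C: no H
  7 × O: no H
  2 × Br: no H
  2 × C: 3 H each → 6
  2 × O: 1 H each → 2
  2 × O (charge -1): no H
  1 × C: 2 H
  1 × C: 1 H
  1 × N (charge +1): no H
  1 × N: no H
  Total hydrogens = 11.
Net charge -1.
Molecular formula: C12H11Br2N2O11-

C12H11Br2N2O11-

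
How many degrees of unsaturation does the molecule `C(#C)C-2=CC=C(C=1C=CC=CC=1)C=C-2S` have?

Molecular formula from the SMILES: C14H10S.
DoU = (2C + 2 + N − H − X)/2 = (2·14 + 2 + 0 − 10 − 0)/2 = 20/2 = 10.
(Structurally: 2 ring(s) + 8 π bond(s) = 10.)

10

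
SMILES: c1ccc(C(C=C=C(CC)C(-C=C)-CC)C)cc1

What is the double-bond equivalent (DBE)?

7

Molecular formula from the SMILES: C18H24.
DoU = (2C + 2 + N − H − X)/2 = (2·18 + 2 + 0 − 24 − 0)/2 = 14/2 = 7.
(Structurally: 1 ring(s) + 6 π bond(s) = 7.)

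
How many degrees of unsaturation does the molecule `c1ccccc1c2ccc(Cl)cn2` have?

8

Molecular formula from the SMILES: C11H8ClN.
DoU = (2C + 2 + N − H − X)/2 = (2·11 + 2 + 1 − 8 − 1)/2 = 16/2 = 8.
(Structurally: 2 ring(s) + 6 π bond(s) = 8.)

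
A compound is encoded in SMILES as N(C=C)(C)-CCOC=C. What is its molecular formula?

C7H13NO

Heavy atoms from the SMILES: 7 C, 1 N, 1 O.
Implicit hydrogens by atom environment:
  4 × C: 2 H each → 8
  2 × C: 1 H each → 2
  1 × C: 3 H
  1 × N: no H
  1 × O: no H
  Total hydrogens = 13.
Molecular formula: C7H13NO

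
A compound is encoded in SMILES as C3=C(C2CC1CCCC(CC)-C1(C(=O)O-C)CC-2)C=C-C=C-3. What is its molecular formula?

Heavy atoms from the SMILES: 20 C, 2 O.
Implicit hydrogens by atom environment:
  7 × C: 2 H each → 14
  5 × C (aromatic): 1 H each → 5
  3 × C: 1 H each → 3
  2 × C: 3 H each → 6
  2 × C: no H
  2 × O: no H
  1 × C (aromatic): no H
  Total hydrogens = 28.
Molecular formula: C20H28O2

C20H28O2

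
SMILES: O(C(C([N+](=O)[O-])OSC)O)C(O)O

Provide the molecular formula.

C4H9NO7S

Heavy atoms from the SMILES: 4 C, 1 N, 7 O, 1 S.
Implicit hydrogens by atom environment:
  3 × C: 1 H each → 3
  3 × O: 1 H each → 3
  3 × O: no H
  1 × C: 3 H
  1 × N (charge +1): no H
  1 × O (charge -1): no H
  1 × S: no H
  Total hydrogens = 9.
Molecular formula: C4H9NO7S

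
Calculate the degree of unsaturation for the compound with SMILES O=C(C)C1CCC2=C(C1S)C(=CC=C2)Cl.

Molecular formula from the SMILES: C12H13ClOS.
DoU = (2C + 2 + N − H − X)/2 = (2·12 + 2 + 0 − 13 − 1)/2 = 12/2 = 6.
(Structurally: 2 ring(s) + 4 π bond(s) = 6.)

6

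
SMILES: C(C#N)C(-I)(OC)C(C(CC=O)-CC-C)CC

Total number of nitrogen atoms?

1

The symbol for nitrogen appears 1 time in the SMILES.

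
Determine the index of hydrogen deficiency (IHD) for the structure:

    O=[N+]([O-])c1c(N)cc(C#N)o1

Molecular formula from the SMILES: C5H3N3O3.
DoU = (2C + 2 + N − H − X)/2 = (2·5 + 2 + 3 − 3 − 0)/2 = 12/2 = 6.
(Structurally: 1 ring(s) + 5 π bond(s) = 6.)

6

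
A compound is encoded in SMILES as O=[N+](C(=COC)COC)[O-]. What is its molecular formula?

Heavy atoms from the SMILES: 5 C, 1 N, 4 O.
Implicit hydrogens by atom environment:
  3 × O: no H
  2 × C: 3 H each → 6
  1 × C: 2 H
  1 × C: 1 H
  1 × C: no H
  1 × N (charge +1): no H
  1 × O (charge -1): no H
  Total hydrogens = 9.
Molecular formula: C5H9NO4

C5H9NO4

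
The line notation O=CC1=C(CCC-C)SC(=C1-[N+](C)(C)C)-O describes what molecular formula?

C12H20NO2S+

Heavy atoms from the SMILES: 12 C, 1 N, 2 O, 1 S.
Implicit hydrogens by atom environment:
  4 × C: 3 H each → 12
  4 × C (aromatic): no H
  3 × C: 2 H each → 6
  1 × C: 1 H
  1 × N (charge +1): no H
  1 × O: 1 H
  1 × O: no H
  1 × S (aromatic): no H
  Total hydrogens = 20.
Net charge +1.
Molecular formula: C12H20NO2S+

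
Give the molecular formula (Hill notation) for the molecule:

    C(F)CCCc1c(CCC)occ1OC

C12H19FO2

Heavy atoms from the SMILES: 12 C, 1 F, 2 O.
Implicit hydrogens by atom environment:
  6 × C: 2 H each → 12
  3 × C (aromatic): no H
  2 × C: 3 H each → 6
  1 × C (aromatic): 1 H
  1 × F: no H
  1 × O (aromatic): no H
  1 × O: no H
  Total hydrogens = 19.
Molecular formula: C12H19FO2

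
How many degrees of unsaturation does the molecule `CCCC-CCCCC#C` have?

Molecular formula from the SMILES: C10H18.
DoU = (2C + 2 + N − H − X)/2 = (2·10 + 2 + 0 − 18 − 0)/2 = 4/2 = 2.
(Structurally: 0 ring(s) + 2 π bond(s) = 2.)

2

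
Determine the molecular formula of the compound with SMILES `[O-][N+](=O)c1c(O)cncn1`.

Heavy atoms from the SMILES: 4 C, 3 N, 3 O.
Implicit hydrogens by atom environment:
  2 × C (aromatic): 1 H each → 2
  2 × C (aromatic): no H
  2 × N (aromatic): no H
  1 × N (charge +1): no H
  1 × O: 1 H
  1 × O: no H
  1 × O (charge -1): no H
  Total hydrogens = 3.
Molecular formula: C4H3N3O3

C4H3N3O3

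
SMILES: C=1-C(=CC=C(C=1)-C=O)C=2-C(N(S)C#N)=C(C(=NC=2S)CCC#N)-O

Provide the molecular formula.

C16H12N4O2S2

Heavy atoms from the SMILES: 16 C, 4 N, 2 O, 2 S.
Implicit hydrogens by atom environment:
  7 × C (aromatic): no H
  4 × C (aromatic): 1 H each → 4
  3 × N: no H
  2 × C: 2 H each → 4
  2 × C: no H
  2 × S: 1 H each → 2
  1 × C: 1 H
  1 × N (aromatic): no H
  1 × O: 1 H
  1 × O: no H
  Total hydrogens = 12.
Molecular formula: C16H12N4O2S2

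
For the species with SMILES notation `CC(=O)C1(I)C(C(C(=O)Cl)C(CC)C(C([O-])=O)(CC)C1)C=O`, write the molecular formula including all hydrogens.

Heavy atoms from the SMILES: 15 C, 1 Cl, 1 I, 5 O.
Implicit hydrogens by atom environment:
  5 × C: no H
  4 × C: 1 H each → 4
  4 × O: no H
  3 × C: 3 H each → 9
  3 × C: 2 H each → 6
  1 × Cl: no H
  1 × I: no H
  1 × O (charge -1): no H
  Total hydrogens = 19.
Net charge -1.
Molecular formula: C15H19ClIO5-

C15H19ClIO5-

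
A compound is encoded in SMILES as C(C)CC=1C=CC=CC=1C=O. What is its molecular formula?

C10H12O

Heavy atoms from the SMILES: 10 C, 1 O.
Implicit hydrogens by atom environment:
  4 × C (aromatic): 1 H each → 4
  2 × C: 2 H each → 4
  2 × C (aromatic): no H
  1 × C: 3 H
  1 × C: 1 H
  1 × O: no H
  Total hydrogens = 12.
Molecular formula: C10H12O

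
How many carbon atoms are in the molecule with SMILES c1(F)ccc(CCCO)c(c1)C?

The symbol for carbon appears 10 times in the SMILES. Lowercase c denotes aromatic carbon and counts toward C.

10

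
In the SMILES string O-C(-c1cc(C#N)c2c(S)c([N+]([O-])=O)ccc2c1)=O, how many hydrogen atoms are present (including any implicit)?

6

Hydrogens are implicit in SMILES; fill each atom to its normal valence:
  6 × C (aromatic): no H
  4 × C (aromatic): 1 H each → 4
  2 × C: no H
  2 × O: no H
  1 × N (charge +1): no H
  1 × N: no H
  1 × O: 1 H
  1 × O (charge -1): no H
  1 × S: 1 H
  Total hydrogens = 6.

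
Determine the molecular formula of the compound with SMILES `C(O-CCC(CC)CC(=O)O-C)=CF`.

Heavy atoms from the SMILES: 10 C, 1 F, 3 O.
Implicit hydrogens by atom environment:
  4 × C: 2 H each → 8
  3 × C: 1 H each → 3
  3 × O: no H
  2 × C: 3 H each → 6
  1 × C: no H
  1 × F: no H
  Total hydrogens = 17.
Molecular formula: C10H17FO3

C10H17FO3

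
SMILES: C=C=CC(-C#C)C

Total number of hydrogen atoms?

Hydrogens are implicit in SMILES; fill each atom to its normal valence:
  3 × C: 1 H each → 3
  2 × C: no H
  1 × C: 3 H
  1 × C: 2 H
  Total hydrogens = 8.

8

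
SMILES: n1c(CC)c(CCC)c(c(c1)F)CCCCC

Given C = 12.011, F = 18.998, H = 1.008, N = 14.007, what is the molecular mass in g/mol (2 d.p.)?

Molecular formula: C15H24FN.
M = 15×12.011 + 1×18.998 + 24×1.008 + 1×14.007 = 237.36 g/mol.

237.36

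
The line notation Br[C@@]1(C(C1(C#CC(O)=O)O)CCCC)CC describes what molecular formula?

Heavy atoms from the SMILES: 1 Br, 12 C, 3 O.
Implicit hydrogens by atom environment:
  5 × C: no H
  4 × C: 2 H each → 8
  2 × C: 3 H each → 6
  2 × O: 1 H each → 2
  1 × Br: no H
  1 × C: 1 H
  1 × O: no H
  Total hydrogens = 17.
Molecular formula: C12H17BrO3

C12H17BrO3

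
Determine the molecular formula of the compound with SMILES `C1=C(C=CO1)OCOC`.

C6H8O3

Heavy atoms from the SMILES: 6 C, 3 O.
Implicit hydrogens by atom environment:
  3 × C (aromatic): 1 H each → 3
  2 × O: no H
  1 × C: 3 H
  1 × C: 2 H
  1 × C (aromatic): no H
  1 × O (aromatic): no H
  Total hydrogens = 8.
Molecular formula: C6H8O3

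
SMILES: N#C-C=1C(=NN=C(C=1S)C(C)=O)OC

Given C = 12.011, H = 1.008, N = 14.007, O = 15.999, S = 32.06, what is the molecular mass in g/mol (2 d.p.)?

209.22

Molecular formula: C8H7N3O2S.
M = 8×12.011 + 7×1.008 + 3×14.007 + 2×15.999 + 1×32.06 = 209.22 g/mol.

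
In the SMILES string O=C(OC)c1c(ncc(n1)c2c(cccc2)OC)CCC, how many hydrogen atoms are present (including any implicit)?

Hydrogens are implicit in SMILES; fill each atom to its normal valence:
  5 × C (aromatic): 1 H each → 5
  5 × C (aromatic): no H
  3 × C: 3 H each → 9
  3 × O: no H
  2 × C: 2 H each → 4
  2 × N (aromatic): no H
  1 × C: no H
  Total hydrogens = 18.

18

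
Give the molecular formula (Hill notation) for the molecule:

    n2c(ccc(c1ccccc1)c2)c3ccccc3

C17H13N

Heavy atoms from the SMILES: 17 C, 1 N.
Implicit hydrogens by atom environment:
  13 × C (aromatic): 1 H each → 13
  4 × C (aromatic): no H
  1 × N (aromatic): no H
  Total hydrogens = 13.
Molecular formula: C17H13N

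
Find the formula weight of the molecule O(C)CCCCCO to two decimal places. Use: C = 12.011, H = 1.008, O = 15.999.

Molecular formula: C6H14O2.
M = 6×12.011 + 14×1.008 + 2×15.999 = 118.18 g/mol.

118.18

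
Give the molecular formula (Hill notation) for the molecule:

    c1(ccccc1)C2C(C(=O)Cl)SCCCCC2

C14H17ClOS

Heavy atoms from the SMILES: 14 C, 1 Cl, 1 O, 1 S.
Implicit hydrogens by atom environment:
  5 × C: 2 H each → 10
  5 × C (aromatic): 1 H each → 5
  2 × C: 1 H each → 2
  1 × C (aromatic): no H
  1 × C: no H
  1 × Cl: no H
  1 × O: no H
  1 × S: no H
  Total hydrogens = 17.
Molecular formula: C14H17ClOS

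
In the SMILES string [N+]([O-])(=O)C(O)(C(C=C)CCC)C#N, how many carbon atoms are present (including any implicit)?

8

The symbol for carbon appears 8 times in the SMILES.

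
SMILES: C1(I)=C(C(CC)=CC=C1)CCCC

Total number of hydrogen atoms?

Hydrogens are implicit in SMILES; fill each atom to its normal valence:
  4 × C: 2 H each → 8
  3 × C (aromatic): 1 H each → 3
  3 × C (aromatic): no H
  2 × C: 3 H each → 6
  1 × I: no H
  Total hydrogens = 17.

17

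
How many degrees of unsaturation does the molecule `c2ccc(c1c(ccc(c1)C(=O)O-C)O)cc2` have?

9

Molecular formula from the SMILES: C14H12O3.
DoU = (2C + 2 + N − H − X)/2 = (2·14 + 2 + 0 − 12 − 0)/2 = 18/2 = 9.
(Structurally: 2 ring(s) + 7 π bond(s) = 9.)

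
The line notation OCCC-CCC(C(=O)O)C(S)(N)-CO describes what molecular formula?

C9H19NO4S

Heavy atoms from the SMILES: 9 C, 1 N, 4 O, 1 S.
Implicit hydrogens by atom environment:
  6 × C: 2 H each → 12
  3 × O: 1 H each → 3
  2 × C: no H
  1 × C: 1 H
  1 × N: 2 H
  1 × O: no H
  1 × S: 1 H
  Total hydrogens = 19.
Molecular formula: C9H19NO4S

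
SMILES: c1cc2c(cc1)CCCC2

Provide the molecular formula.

Heavy atoms from the SMILES: 10 C.
Implicit hydrogens by atom environment:
  4 × C: 2 H each → 8
  4 × C (aromatic): 1 H each → 4
  2 × C (aromatic): no H
  Total hydrogens = 12.
Molecular formula: C10H12

C10H12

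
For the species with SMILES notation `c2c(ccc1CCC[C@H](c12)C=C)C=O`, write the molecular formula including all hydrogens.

Heavy atoms from the SMILES: 13 C, 1 O.
Implicit hydrogens by atom environment:
  4 × C: 2 H each → 8
  3 × C (aromatic): 1 H each → 3
  3 × C: 1 H each → 3
  3 × C (aromatic): no H
  1 × O: no H
  Total hydrogens = 14.
Molecular formula: C13H14O

C13H14O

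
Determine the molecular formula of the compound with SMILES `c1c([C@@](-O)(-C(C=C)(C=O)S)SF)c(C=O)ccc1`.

Heavy atoms from the SMILES: 12 C, 1 F, 3 O, 2 S.
Implicit hydrogens by atom environment:
  4 × C (aromatic): 1 H each → 4
  3 × C: 1 H each → 3
  2 × C: no H
  2 × C (aromatic): no H
  2 × O: no H
  1 × C: 2 H
  1 × F: no H
  1 × O: 1 H
  1 × S: 1 H
  1 × S: no H
  Total hydrogens = 11.
Molecular formula: C12H11FO3S2

C12H11FO3S2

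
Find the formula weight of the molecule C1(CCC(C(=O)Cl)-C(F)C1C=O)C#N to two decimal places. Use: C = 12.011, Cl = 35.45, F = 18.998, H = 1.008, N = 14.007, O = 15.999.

217.62

Molecular formula: C9H9ClFNO2.
M = 9×12.011 + 1×35.45 + 1×18.998 + 9×1.008 + 1×14.007 + 2×15.999 = 217.62 g/mol.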